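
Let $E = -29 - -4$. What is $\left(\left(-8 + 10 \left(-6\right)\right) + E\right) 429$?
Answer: $-39897$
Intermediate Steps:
$E = -25$ ($E = -29 + \left(-28 + 32\right) = -29 + 4 = -25$)
$\left(\left(-8 + 10 \left(-6\right)\right) + E\right) 429 = \left(\left(-8 + 10 \left(-6\right)\right) - 25\right) 429 = \left(\left(-8 - 60\right) - 25\right) 429 = \left(-68 - 25\right) 429 = \left(-93\right) 429 = -39897$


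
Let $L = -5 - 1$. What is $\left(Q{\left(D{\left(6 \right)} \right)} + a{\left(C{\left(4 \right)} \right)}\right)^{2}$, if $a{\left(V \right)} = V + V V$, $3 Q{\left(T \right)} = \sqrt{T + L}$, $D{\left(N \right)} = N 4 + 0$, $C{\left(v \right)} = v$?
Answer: $\left(20 + \sqrt{2}\right)^{2} \approx 458.57$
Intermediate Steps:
$L = -6$
$D{\left(N \right)} = 4 N$ ($D{\left(N \right)} = 4 N + 0 = 4 N$)
$Q{\left(T \right)} = \frac{\sqrt{-6 + T}}{3}$ ($Q{\left(T \right)} = \frac{\sqrt{T - 6}}{3} = \frac{\sqrt{-6 + T}}{3}$)
$a{\left(V \right)} = V + V^{2}$
$\left(Q{\left(D{\left(6 \right)} \right)} + a{\left(C{\left(4 \right)} \right)}\right)^{2} = \left(\frac{\sqrt{-6 + 4 \cdot 6}}{3} + 4 \left(1 + 4\right)\right)^{2} = \left(\frac{\sqrt{-6 + 24}}{3} + 4 \cdot 5\right)^{2} = \left(\frac{\sqrt{18}}{3} + 20\right)^{2} = \left(\frac{3 \sqrt{2}}{3} + 20\right)^{2} = \left(\sqrt{2} + 20\right)^{2} = \left(20 + \sqrt{2}\right)^{2}$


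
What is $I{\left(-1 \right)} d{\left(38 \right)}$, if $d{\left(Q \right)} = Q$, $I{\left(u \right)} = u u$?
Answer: $38$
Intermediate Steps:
$I{\left(u \right)} = u^{2}$
$I{\left(-1 \right)} d{\left(38 \right)} = \left(-1\right)^{2} \cdot 38 = 1 \cdot 38 = 38$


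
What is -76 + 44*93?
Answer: 4016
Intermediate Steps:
-76 + 44*93 = -76 + 4092 = 4016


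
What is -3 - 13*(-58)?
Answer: 751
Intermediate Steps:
-3 - 13*(-58) = -3 + 754 = 751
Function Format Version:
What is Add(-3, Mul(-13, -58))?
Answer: 751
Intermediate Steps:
Add(-3, Mul(-13, -58)) = Add(-3, 754) = 751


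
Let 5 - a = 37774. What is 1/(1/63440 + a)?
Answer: -63440/2396065359 ≈ -2.6477e-5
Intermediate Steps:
a = -37769 (a = 5 - 1*37774 = 5 - 37774 = -37769)
1/(1/63440 + a) = 1/(1/63440 - 37769) = 1/(-2396065359/63440) = -63440/2396065359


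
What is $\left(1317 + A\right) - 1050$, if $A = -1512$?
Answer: $-1245$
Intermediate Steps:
$\left(1317 + A\right) - 1050 = \left(1317 - 1512\right) - 1050 = -195 - 1050 = -1245$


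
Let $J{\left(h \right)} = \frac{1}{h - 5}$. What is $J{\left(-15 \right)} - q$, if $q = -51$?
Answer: $\frac{1019}{20} \approx 50.95$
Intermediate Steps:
$J{\left(h \right)} = \frac{1}{-5 + h}$
$J{\left(-15 \right)} - q = \frac{1}{-5 - 15} - -51 = \frac{1}{-20} + 51 = - \frac{1}{20} + 51 = \frac{1019}{20}$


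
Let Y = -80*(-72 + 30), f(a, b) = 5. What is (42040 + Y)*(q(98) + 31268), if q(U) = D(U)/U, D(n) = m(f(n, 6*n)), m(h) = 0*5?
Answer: 1419567200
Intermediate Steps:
m(h) = 0
D(n) = 0
Y = 3360 (Y = -80*(-42) = 3360)
q(U) = 0 (q(U) = 0/U = 0)
(42040 + Y)*(q(98) + 31268) = (42040 + 3360)*(0 + 31268) = 45400*31268 = 1419567200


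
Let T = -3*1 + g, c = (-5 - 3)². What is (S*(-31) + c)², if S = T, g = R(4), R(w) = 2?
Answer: 9025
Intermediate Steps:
g = 2
c = 64 (c = (-8)² = 64)
T = -1 (T = -3*1 + 2 = -3 + 2 = -1)
S = -1
(S*(-31) + c)² = (-1*(-31) + 64)² = (31 + 64)² = 95² = 9025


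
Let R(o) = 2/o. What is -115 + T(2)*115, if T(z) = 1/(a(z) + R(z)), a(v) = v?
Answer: -230/3 ≈ -76.667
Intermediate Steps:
T(z) = 1/(z + 2/z)
-115 + T(2)*115 = -115 + (2/(2 + 2**2))*115 = -115 + (2/(2 + 4))*115 = -115 + (2/6)*115 = -115 + (2*(1/6))*115 = -115 + (1/3)*115 = -115 + 115/3 = -230/3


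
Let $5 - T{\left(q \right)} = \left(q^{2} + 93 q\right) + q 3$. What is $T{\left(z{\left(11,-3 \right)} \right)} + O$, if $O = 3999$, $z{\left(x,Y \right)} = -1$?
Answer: $4099$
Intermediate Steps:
$T{\left(q \right)} = 5 - q^{2} - 96 q$ ($T{\left(q \right)} = 5 - \left(\left(q^{2} + 93 q\right) + q 3\right) = 5 - \left(\left(q^{2} + 93 q\right) + 3 q\right) = 5 - \left(q^{2} + 96 q\right) = 5 - q^{2} - 96 q$)
$T{\left(z{\left(11,-3 \right)} \right)} + O = \left(5 - \left(-1\right)^{2} - -96\right) + 3999 = \left(5 - 1 + 96\right) + 3999 = 100 + 3999 = 4099$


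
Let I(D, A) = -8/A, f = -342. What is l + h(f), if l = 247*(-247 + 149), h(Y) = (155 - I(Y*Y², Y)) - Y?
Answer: -4054243/171 ≈ -23709.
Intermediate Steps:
h(Y) = 155 - Y + 8/Y (h(Y) = (155 - (-8)/Y) - Y = (155 + 8/Y) - Y = 155 - Y + 8/Y)
l = -24206 (l = 247*(-98) = -24206)
l + h(f) = -24206 + (155 - 1*(-342) + 8/(-342)) = -24206 + (155 + 342 + 8*(-1/342)) = -24206 + (155 + 342 - 4/171) = -24206 + 84983/171 = -4054243/171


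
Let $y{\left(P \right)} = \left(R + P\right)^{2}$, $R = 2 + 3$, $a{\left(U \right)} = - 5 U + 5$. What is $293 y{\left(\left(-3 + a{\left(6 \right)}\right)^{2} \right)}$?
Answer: $182398653$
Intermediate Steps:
$a{\left(U \right)} = 5 - 5 U$
$R = 5$
$y{\left(P \right)} = \left(5 + P\right)^{2}$
$293 y{\left(\left(-3 + a{\left(6 \right)}\right)^{2} \right)} = 293 \left(5 + \left(-3 + \left(5 - 30\right)\right)^{2}\right)^{2} = 293 \left(5 + \left(-3 - 25\right)^{2}\right)^{2} = 293 \left(5 + \left(-28\right)^{2}\right)^{2} = 293 \left(5 + 784\right)^{2} = 293 \cdot 789^{2} = 293 \cdot 622521 = 182398653$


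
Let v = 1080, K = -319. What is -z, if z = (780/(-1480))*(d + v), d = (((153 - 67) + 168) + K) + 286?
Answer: 50739/74 ≈ 685.66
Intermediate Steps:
d = 221 (d = (((153 - 67) + 168) - 319) + 286 = ((86 + 168) - 319) + 286 = (254 - 319) + 286 = -65 + 286 = 221)
z = -50739/74 (z = (780/(-1480))*(221 + 1080) = (780*(-1/1480))*1301 = -39/74*1301 = -50739/74 ≈ -685.66)
-z = -1*(-50739/74) = 50739/74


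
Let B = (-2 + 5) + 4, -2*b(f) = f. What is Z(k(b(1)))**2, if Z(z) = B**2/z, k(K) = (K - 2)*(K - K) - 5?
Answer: 2401/25 ≈ 96.040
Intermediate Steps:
b(f) = -f/2
B = 7 (B = 3 + 4 = 7)
k(K) = -5 (k(K) = (-2 + K)*0 - 5 = 0 - 5 = -5)
Z(z) = 49/z (Z(z) = 7**2/z = 49/z)
Z(k(b(1)))**2 = (49/(-5))**2 = (49*(-1/5))**2 = (-49/5)**2 = 2401/25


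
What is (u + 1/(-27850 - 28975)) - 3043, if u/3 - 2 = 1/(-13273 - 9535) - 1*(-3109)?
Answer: 8152246140717/1296064600 ≈ 6290.0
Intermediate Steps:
u = 212867061/22808 (u = 6 + 3*(1/(-13273 - 9535) - 1*(-3109)) = 6 + 3*(1/(-22808) + 3109) = 6 + 3*(-1/22808 + 3109) = 6 + 3*(70910071/22808) = 6 + 212730213/22808 = 212867061/22808 ≈ 9333.0)
(u + 1/(-27850 - 28975)) - 3043 = (212867061/22808 + 1/(-27850 - 28975)) - 3043 = (212867061/22808 + 1/(-56825)) - 3043 = (212867061/22808 - 1/56825) - 3043 = 12096170718517/1296064600 - 3043 = 8152246140717/1296064600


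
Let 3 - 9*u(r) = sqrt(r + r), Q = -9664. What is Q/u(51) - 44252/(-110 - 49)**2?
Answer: 2197468444/783711 + 28992*sqrt(102)/31 ≈ 12249.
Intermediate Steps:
u(r) = 1/3 - sqrt(2)*sqrt(r)/9 (u(r) = 1/3 - sqrt(r + r)/9 = 1/3 - sqrt(2)*sqrt(r)/9)
Q/u(51) - 44252/(-110 - 49)**2 = -9664/(1/3 - sqrt(2)*sqrt(51)/9) - 44252/(-110 - 49)**2 = -9664/(1/3 - sqrt(102)/9) - 44252/((-159)**2) = -9664/(1/3 - sqrt(102)/9) - 44252/25281 = -44252/25281 - 9664/(1/3 - sqrt(102)/9)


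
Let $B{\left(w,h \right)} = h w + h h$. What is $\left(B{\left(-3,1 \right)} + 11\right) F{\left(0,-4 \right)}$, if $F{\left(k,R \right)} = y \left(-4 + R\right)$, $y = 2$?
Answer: $-144$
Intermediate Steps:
$B{\left(w,h \right)} = h^{2} + h w$ ($B{\left(w,h \right)} = h w + h^{2} = h^{2} + h w$)
$F{\left(k,R \right)} = -8 + 2 R$ ($F{\left(k,R \right)} = 2 \left(-4 + R\right) = -8 + 2 R$)
$\left(B{\left(-3,1 \right)} + 11\right) F{\left(0,-4 \right)} = \left(1 \left(1 - 3\right) + 11\right) \left(-8 + 2 \left(-4\right)\right) = \left(1 \left(-2\right) + 11\right) \left(-8 - 8\right) = \left(-2 + 11\right) \left(-16\right) = 9 \left(-16\right) = -144$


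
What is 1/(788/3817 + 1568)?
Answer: 3817/5985844 ≈ 0.00063767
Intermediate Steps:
1/(788/3817 + 1568) = 1/(5985844/3817) = 3817/5985844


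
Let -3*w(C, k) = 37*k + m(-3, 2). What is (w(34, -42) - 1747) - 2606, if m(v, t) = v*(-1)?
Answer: -3836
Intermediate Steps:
m(v, t) = -v
w(C, k) = -1 - 37*k/3 (w(C, k) = -(37*k - 1*(-3))/3 = -(37*k + 3)/3 = -(3 + 37*k)/3 = -1 - 37*k/3)
(w(34, -42) - 1747) - 2606 = ((-1 - 37/3*(-42)) - 1747) - 2606 = ((-1 + 518) - 1747) - 2606 = (517 - 1747) - 2606 = -1230 - 2606 = -3836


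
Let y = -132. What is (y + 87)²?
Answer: 2025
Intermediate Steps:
(y + 87)² = (-132 + 87)² = (-45)² = 2025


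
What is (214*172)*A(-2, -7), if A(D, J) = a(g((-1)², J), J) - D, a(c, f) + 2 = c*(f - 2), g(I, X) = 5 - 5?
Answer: 0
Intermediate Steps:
g(I, X) = 0
a(c, f) = -2 + c*(-2 + f) (a(c, f) = -2 + c*(f - 2) = -2 + c*(-2 + f))
A(D, J) = -2 - D (A(D, J) = (-2 - 2*0 + 0*J) - D = (-2 + 0 + 0) - D = -2 - D)
(214*172)*A(-2, -7) = (214*172)*(-2 - 1*(-2)) = 36808*(-2 + 2) = 36808*0 = 0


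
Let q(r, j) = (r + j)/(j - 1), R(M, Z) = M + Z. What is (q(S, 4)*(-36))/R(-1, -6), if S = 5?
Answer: 108/7 ≈ 15.429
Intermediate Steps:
q(r, j) = (j + r)/(-1 + j)
(q(S, 4)*(-36))/R(-1, -6) = (((4 + 5)/(-1 + 4))*(-36))/(-1 - 6) = ((9/3)*(-36))/(-7) = (((1/3)*9)*(-36))*(-1/7) = (3*(-36))*(-1/7) = -108*(-1/7) = 108/7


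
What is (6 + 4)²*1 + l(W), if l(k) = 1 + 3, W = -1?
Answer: 104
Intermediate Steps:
l(k) = 4
(6 + 4)²*1 + l(W) = (6 + 4)²*1 + 4 = 10²*1 + 4 = 100*1 + 4 = 100 + 4 = 104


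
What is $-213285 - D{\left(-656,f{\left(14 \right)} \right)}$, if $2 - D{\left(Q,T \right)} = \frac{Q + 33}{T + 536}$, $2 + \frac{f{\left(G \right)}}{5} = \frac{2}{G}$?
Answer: $- \frac{786393530}{3687} \approx -2.1329 \cdot 10^{5}$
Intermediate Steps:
$f{\left(G \right)} = -10 + \frac{10}{G}$ ($f{\left(G \right)} = -10 + 5 \frac{2}{G} = -10 + \frac{10}{G}$)
$D{\left(Q,T \right)} = 2 - \frac{33 + Q}{536 + T}$ ($D{\left(Q,T \right)} = 2 - \frac{Q + 33}{T + 536} = 2 - \frac{33 + Q}{536 + T}$)
$-213285 - D{\left(-656,f{\left(14 \right)} \right)} = -213285 - \frac{1039 - -656 + 2 \left(-10 + \frac{10}{14}\right)}{536 - \left(10 - \frac{10}{14}\right)} = -213285 - \frac{1039 + 656 + 2 \left(-10 + 10 \cdot \frac{1}{14}\right)}{536 + \left(-10 + 10 \cdot \frac{1}{14}\right)} = -213285 - \frac{1039 + 656 + 2 \left(-10 + \frac{5}{7}\right)}{536 + \left(-10 + \frac{5}{7}\right)} = -213285 - \frac{1039 + 656 + 2 \left(- \frac{65}{7}\right)}{536 - \frac{65}{7}} = -213285 - \frac{1039 + 656 - \frac{130}{7}}{\frac{3687}{7}} = -213285 - \frac{7}{3687} \cdot \frac{11735}{7} = -213285 - \frac{11735}{3687} = - \frac{786393530}{3687}$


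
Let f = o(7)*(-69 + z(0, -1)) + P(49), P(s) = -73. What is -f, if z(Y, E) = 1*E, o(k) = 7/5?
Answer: 171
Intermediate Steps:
o(k) = 7/5 (o(k) = 7*(⅕) = 7/5)
z(Y, E) = E
f = -171 (f = 7*(-69 - 1)/5 - 73 = (7/5)*(-70) - 73 = -98 - 73 = -171)
-f = -1*(-171) = 171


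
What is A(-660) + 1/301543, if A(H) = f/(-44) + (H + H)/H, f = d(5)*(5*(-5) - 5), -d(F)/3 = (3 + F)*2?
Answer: -9265593/301543 ≈ -30.727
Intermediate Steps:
d(F) = -18 - 6*F (d(F) = -3*(3 + F)*2 = -3*(6 + 2*F) = -18 - 6*F)
f = 1440 (f = (-18 - 6*5)*(5*(-5) - 5) = (-18 - 30)*(-25 - 5) = -48*(-30) = 1440)
A(H) = -338/11 (A(H) = 1440/(-44) + (H + H)/H = 1440*(-1/44) + (2*H)/H = -360/11 + 2 = -338/11)
A(-660) + 1/301543 = -338/11 + 1/301543 = -9265593/301543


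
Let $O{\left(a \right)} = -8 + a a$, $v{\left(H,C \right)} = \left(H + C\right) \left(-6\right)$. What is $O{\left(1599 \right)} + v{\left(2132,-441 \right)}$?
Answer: $2546647$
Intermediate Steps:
$v{\left(H,C \right)} = - 6 C - 6 H$ ($v{\left(H,C \right)} = \left(C + H\right) \left(-6\right) = - 6 C - 6 H$)
$O{\left(a \right)} = -8 + a^{2}$
$O{\left(1599 \right)} + v{\left(2132,-441 \right)} = \left(-8 + 1599^{2}\right) - 10146 = \left(-8 + 2556801\right) + \left(2646 - 12792\right) = 2556793 - 10146 = 2546647$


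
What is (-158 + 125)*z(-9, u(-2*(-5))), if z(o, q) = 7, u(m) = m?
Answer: -231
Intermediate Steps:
(-158 + 125)*z(-9, u(-2*(-5))) = (-158 + 125)*7 = -33*7 = -231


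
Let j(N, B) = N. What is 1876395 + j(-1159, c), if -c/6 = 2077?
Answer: 1875236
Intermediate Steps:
c = -12462 (c = -6*2077 = -12462)
1876395 + j(-1159, c) = 1876395 - 1159 = 1875236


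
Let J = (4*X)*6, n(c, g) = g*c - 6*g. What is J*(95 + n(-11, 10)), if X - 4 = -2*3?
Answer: 3600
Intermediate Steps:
n(c, g) = -6*g + c*g (n(c, g) = c*g - 6*g = -6*g + c*g)
X = -2 (X = 4 - 2*3 = 4 - 6 = -2)
J = -48 (J = (4*(-2))*6 = -8*6 = -48)
J*(95 + n(-11, 10)) = -48*(95 + 10*(-6 - 11)) = -48*(95 + 10*(-17)) = -48*(95 - 170) = -48*(-75) = 3600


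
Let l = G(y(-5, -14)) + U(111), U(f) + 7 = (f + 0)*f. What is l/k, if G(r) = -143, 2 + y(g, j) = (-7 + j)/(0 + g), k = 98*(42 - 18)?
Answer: 4057/784 ≈ 5.1747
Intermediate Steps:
k = 2352 (k = 98*24 = 2352)
y(g, j) = -2 + (-7 + j)/g (y(g, j) = -2 + (-7 + j)/(0 + g) = -2 + (-7 + j)/g)
U(f) = -7 + f² (U(f) = -7 + (f + 0)*f = -7 + f*f = -7 + f²)
l = 12171 (l = -143 + (-7 + 111²) = -143 + (-7 + 12321) = -143 + 12314 = 12171)
l/k = 12171/2352 = 12171*(1/2352) = 4057/784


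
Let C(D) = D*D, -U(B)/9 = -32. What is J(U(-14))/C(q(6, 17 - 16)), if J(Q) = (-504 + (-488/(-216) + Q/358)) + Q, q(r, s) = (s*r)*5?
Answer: -1029121/4349700 ≈ -0.23660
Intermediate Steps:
U(B) = 288 (U(B) = -9*(-32) = 288)
q(r, s) = 5*r*s (q(r, s) = (r*s)*5 = 5*r*s)
C(D) = D²
J(Q) = -13547/27 + 359*Q/358 (J(Q) = (-504 + (-488*(-1/216) + Q*(1/358))) + Q = (-504 + (61/27 + Q/358)) + Q = (-13547/27 + Q/358) + Q = -13547/27 + 359*Q/358)
J(U(-14))/C(q(6, 17 - 16)) = (-13547/27 + (359/358)*288)/((5*6*(17 - 16))²) = (-13547/27 + 51696/179)/((5*6*1)²) = -1029121/(4833*(30²)) = -1029121/4833/900 = -1029121/4833*1/900 = -1029121/4349700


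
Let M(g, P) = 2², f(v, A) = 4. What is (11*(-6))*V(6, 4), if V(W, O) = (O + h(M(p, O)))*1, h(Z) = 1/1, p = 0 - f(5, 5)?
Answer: -330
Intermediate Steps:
p = -4 (p = 0 - 1*4 = 0 - 4 = -4)
M(g, P) = 4
h(Z) = 1
V(W, O) = 1 + O (V(W, O) = (O + 1)*1 = (1 + O)*1 = 1 + O)
(11*(-6))*V(6, 4) = (11*(-6))*(1 + 4) = -66*5 = -330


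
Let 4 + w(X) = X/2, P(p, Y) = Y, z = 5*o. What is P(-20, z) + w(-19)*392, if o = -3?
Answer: -5307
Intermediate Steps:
z = -15 (z = 5*(-3) = -15)
w(X) = -4 + X/2
P(-20, z) + w(-19)*392 = -15 + (-4 + (1/2)*(-19))*392 = -15 + (-4 - 19/2)*392 = -15 - 27/2*392 = -15 - 5292 = -5307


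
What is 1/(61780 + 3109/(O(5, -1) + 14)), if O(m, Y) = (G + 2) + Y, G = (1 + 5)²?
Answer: 51/3153889 ≈ 1.6170e-5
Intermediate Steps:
G = 36 (G = 6² = 36)
O(m, Y) = 38 + Y (O(m, Y) = (36 + 2) + Y = 38 + Y)
1/(61780 + 3109/(O(5, -1) + 14)) = 1/(61780 + 3109/((38 - 1) + 14)) = 1/(61780 + 3109/(37 + 14)) = 1/(61780 + 3109/51) = 1/(3153889/51) = 51/3153889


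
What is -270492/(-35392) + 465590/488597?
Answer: 37159935251/4323106256 ≈ 8.5957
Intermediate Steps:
-270492/(-35392) + 465590/488597 = -270492*(-1/35392) + 465590*(1/488597) = 67623/8848 + 465590/488597 = 37159935251/4323106256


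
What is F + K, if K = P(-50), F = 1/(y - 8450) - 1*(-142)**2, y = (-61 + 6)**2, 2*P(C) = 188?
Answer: -108879751/5425 ≈ -20070.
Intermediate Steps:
P(C) = 94 (P(C) = (1/2)*188 = 94)
y = 3025 (y = (-55)**2 = 3025)
F = -109389701/5425 (F = 1/(3025 - 8450) - 1*(-142)**2 = 1/(-5425) - 1*20164 = -1/5425 - 20164 = -109389701/5425 ≈ -20164.)
K = 94
F + K = -109389701/5425 + 94 = -108879751/5425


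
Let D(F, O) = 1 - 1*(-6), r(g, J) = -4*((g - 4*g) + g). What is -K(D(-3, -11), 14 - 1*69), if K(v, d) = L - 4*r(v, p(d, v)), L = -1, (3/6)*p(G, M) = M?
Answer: 225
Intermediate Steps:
p(G, M) = 2*M
r(g, J) = 8*g (r(g, J) = -4*(-3*g + g) = -(-8)*g = 8*g)
D(F, O) = 7 (D(F, O) = 1 + 6 = 7)
K(v, d) = -1 - 32*v
-K(D(-3, -11), 14 - 1*69) = -(-1 - 32*7) = -(-1 - 224) = -1*(-225) = 225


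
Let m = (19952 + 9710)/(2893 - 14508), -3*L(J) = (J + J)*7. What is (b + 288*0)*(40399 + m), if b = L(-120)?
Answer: 52550928976/2323 ≈ 2.2622e+7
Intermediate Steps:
L(J) = -14*J/3 (L(J) = -(J + J)*7/3 = -2*J*7/3 = -14*J/3)
b = 560 (b = -14/3*(-120) = 560)
m = -29662/11615 (m = 29662/(-11615) = 29662*(-1/11615) = -29662/11615 ≈ -2.5538)
(b + 288*0)*(40399 + m) = (560 + 288*0)*(40399 - 29662/11615) = (560 + 0)*(469204723/11615) = 560*(469204723/11615) = 52550928976/2323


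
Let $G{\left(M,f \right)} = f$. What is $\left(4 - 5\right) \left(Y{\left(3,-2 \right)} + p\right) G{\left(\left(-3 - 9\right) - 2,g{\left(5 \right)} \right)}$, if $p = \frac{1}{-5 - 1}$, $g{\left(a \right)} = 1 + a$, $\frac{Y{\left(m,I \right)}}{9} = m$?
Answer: $-161$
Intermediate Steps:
$Y{\left(m,I \right)} = 9 m$
$p = - \frac{1}{6}$ ($p = \frac{1}{-6} = - \frac{1}{6} \approx -0.16667$)
$\left(4 - 5\right) \left(Y{\left(3,-2 \right)} + p\right) G{\left(\left(-3 - 9\right) - 2,g{\left(5 \right)} \right)} = \left(4 - 5\right) \left(9 \cdot 3 - \frac{1}{6}\right) \left(1 + 5\right) = - (27 - \frac{1}{6}) 6 = \left(-1\right) \frac{161}{6} \cdot 6 = \left(- \frac{161}{6}\right) 6 = -161$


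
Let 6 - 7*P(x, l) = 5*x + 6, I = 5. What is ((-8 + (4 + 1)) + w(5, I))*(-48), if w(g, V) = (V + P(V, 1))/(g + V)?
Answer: 960/7 ≈ 137.14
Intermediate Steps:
P(x, l) = -5*x/7 (P(x, l) = 6/7 - (5*x + 6)/7 = 6/7 - (6 + 5*x)/7 = 6/7 + (-6/7 - 5*x/7) = -5*x/7)
w(g, V) = 2*V/(7*(V + g)) (w(g, V) = (V - 5*V/7)/(g + V) = (2*V/7)/(V + g) = 2*V/(7*(V + g)))
((-8 + (4 + 1)) + w(5, I))*(-48) = ((-8 + (4 + 1)) + (2/7)*5/(5 + 5))*(-48) = ((-8 + 5) + (2/7)*5/10)*(-48) = (-3 + (2/7)*5*(⅒))*(-48) = (-3 + ⅐)*(-48) = -20/7*(-48) = 960/7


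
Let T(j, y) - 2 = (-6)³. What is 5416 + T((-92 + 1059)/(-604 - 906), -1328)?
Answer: 5202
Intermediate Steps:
T(j, y) = -214 (T(j, y) = 2 + (-6)³ = 2 - 216 = -214)
5416 + T((-92 + 1059)/(-604 - 906), -1328) = 5416 - 214 = 5202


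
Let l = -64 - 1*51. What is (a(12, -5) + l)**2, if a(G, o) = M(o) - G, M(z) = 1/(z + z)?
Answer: 1615441/100 ≈ 16154.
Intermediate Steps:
l = -115 (l = -64 - 51 = -115)
M(z) = 1/(2*z)
a(G, o) = 1/(2*o) - G
(a(12, -5) + l)**2 = (((1/2)/(-5) - 1*12) - 115)**2 = (((1/2)*(-1/5) - 12) - 115)**2 = ((-1/10 - 12) - 115)**2 = (-121/10 - 115)**2 = (-1271/10)**2 = 1615441/100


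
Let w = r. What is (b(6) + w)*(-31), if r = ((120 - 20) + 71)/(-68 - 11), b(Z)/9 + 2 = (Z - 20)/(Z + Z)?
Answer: 150195/158 ≈ 950.60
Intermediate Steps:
b(Z) = -18 + 9*(-20 + Z)/(2*Z) (b(Z) = -18 + 9*((Z - 20)/(Z + Z)) = -18 + 9*((-20 + Z)/((2*Z))) = -18 + 9*((-20 + Z)*(1/(2*Z))) = -18 + 9*((-20 + Z)/(2*Z)) = -18 + 9*(-20 + Z)/(2*Z))
r = -171/79 (r = (100 + 71)/(-79) = 171*(-1/79) = -171/79 ≈ -2.1646)
w = -171/79 ≈ -2.1646
(b(6) + w)*(-31) = ((-27/2 - 90/6) - 171/79)*(-31) = ((-27/2 - 90*⅙) - 171/79)*(-31) = ((-27/2 - 15) - 171/79)*(-31) = (-57/2 - 171/79)*(-31) = -4845/158*(-31) = 150195/158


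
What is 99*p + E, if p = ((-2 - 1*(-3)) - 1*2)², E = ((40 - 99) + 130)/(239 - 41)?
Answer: 19673/198 ≈ 99.359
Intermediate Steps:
E = 71/198 (E = (-59 + 130)/198 = 71*(1/198) = 71/198 ≈ 0.35859)
p = 1 (p = ((-2 + 3) - 2)² = (1 - 2)² = (-1)² = 1)
99*p + E = 99*1 + 71/198 = 99 + 71/198 = 19673/198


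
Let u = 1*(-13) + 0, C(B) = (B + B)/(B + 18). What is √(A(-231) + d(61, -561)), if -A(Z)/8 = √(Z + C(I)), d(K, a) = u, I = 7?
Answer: √(-325 - 40*I*√5761)/5 ≈ 7.387 - 8.22*I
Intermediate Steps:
C(B) = 2*B/(18 + B) (C(B) = (2*B)/(18 + B) = 2*B/(18 + B))
u = -13 (u = -13 + 0 = -13)
d(K, a) = -13
A(Z) = -8*√(14/25 + Z) (A(Z) = -8*√(Z + 2*7/(18 + 7)) = -8*√(Z + 2*7/25) = -8*√(Z + 2*7*(1/25)) = -8*√(Z + 14/25) = -8*√(14/25 + Z))
√(A(-231) + d(61, -561)) = √(-8*√(14 + 25*(-231))/5 - 13) = √(-8*√(14 - 5775)/5 - 13) = √(-8*I*√5761/5 - 13) = √(-13 - 8*I*√5761/5)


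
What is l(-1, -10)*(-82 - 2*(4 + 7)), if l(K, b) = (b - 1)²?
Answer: -12584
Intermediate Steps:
l(K, b) = (-1 + b)²
l(-1, -10)*(-82 - 2*(4 + 7)) = (-1 - 10)²*(-82 - 2*(4 + 7)) = (-11)²*(-82 - 2*11) = 121*(-82 - 22) = 121*(-104) = -12584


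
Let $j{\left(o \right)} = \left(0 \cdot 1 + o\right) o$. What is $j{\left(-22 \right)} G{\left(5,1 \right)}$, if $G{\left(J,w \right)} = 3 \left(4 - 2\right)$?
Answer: $2904$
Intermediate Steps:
$G{\left(J,w \right)} = 6$ ($G{\left(J,w \right)} = 3 \cdot 2 = 6$)
$j{\left(o \right)} = o^{2}$ ($j{\left(o \right)} = \left(0 + o\right) o = o o = o^{2}$)
$j{\left(-22 \right)} G{\left(5,1 \right)} = \left(-22\right)^{2} \cdot 6 = 484 \cdot 6 = 2904$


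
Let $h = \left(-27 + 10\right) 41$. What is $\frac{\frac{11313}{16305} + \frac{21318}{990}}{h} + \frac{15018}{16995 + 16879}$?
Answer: $\frac{79198462847}{192481976145} \approx 0.41146$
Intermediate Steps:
$h = -697$ ($h = \left(-17\right) 41 = -697$)
$\frac{\frac{11313}{16305} + \frac{21318}{990}}{h} + \frac{15018}{16995 + 16879} = \frac{\frac{11313}{16305} + \frac{21318}{990}}{-697} + \frac{15018}{16995 + 16879} = \left(11313 \cdot \frac{1}{16305} + 21318 \cdot \frac{1}{990}\right) \left(- \frac{1}{697}\right) + \frac{15018}{33874} = \left(\frac{3771}{5435} + \frac{323}{15}\right) \left(- \frac{1}{697}\right) + 15018 \cdot \frac{1}{33874} = \frac{362414}{16305} \left(- \frac{1}{697}\right) + \frac{7509}{16937} = - \frac{362414}{11364585} + \frac{7509}{16937} = \frac{79198462847}{192481976145}$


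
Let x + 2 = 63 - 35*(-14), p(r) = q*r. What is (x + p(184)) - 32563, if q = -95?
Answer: -49492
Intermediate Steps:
p(r) = -95*r
x = 551 (x = -2 + (63 - 35*(-14)) = -2 + (63 + 490) = -2 + 553 = 551)
(x + p(184)) - 32563 = (551 - 95*184) - 32563 = (551 - 17480) - 32563 = -16929 - 32563 = -49492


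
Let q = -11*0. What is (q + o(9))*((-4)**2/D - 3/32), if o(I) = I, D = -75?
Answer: -2211/800 ≈ -2.7637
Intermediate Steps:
q = 0
(q + o(9))*((-4)**2/D - 3/32) = (0 + 9)*((-4)**2/(-75) - 3/32) = 9*(16*(-1/75) - 3*1/32) = 9*(-16/75 - 3/32) = 9*(-737/2400) = -2211/800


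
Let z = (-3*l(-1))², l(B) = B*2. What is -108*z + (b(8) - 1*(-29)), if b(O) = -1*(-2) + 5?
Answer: -3852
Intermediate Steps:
l(B) = 2*B
b(O) = 7 (b(O) = 2 + 5 = 7)
z = 36 (z = (-6*(-1))² = (-3*(-2))² = 6² = 36)
-108*z + (b(8) - 1*(-29)) = -108*36 + (7 - 1*(-29)) = -3888 + (7 + 29) = -3888 + 36 = -3852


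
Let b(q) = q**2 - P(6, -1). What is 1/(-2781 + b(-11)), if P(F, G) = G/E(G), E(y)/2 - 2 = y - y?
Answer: -4/10639 ≈ -0.00037598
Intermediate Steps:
E(y) = 4 (E(y) = 4 + 2*(y - y) = 4 + 2*0 = 4 + 0 = 4)
P(F, G) = G/4
b(q) = 1/4 + q**2 (b(q) = q**2 - (-1)/4 = q**2 - 1*(-1/4) = q**2 + 1/4 = 1/4 + q**2)
1/(-2781 + b(-11)) = 1/(-2781 + (1/4 + (-11)**2)) = 1/(-2781 + (1/4 + 121)) = 1/(-2781 + 485/4) = 1/(-10639/4) = -4/10639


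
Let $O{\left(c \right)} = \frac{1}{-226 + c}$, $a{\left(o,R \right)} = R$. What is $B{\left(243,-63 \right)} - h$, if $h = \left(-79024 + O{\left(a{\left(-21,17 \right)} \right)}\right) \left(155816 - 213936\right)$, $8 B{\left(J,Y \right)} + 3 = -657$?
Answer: $- \frac{1919821850565}{418} \approx -4.5929 \cdot 10^{9}$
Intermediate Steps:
$B{\left(J,Y \right)} = - \frac{165}{2}$ ($B{\left(J,Y \right)} = - \frac{3}{8} + \frac{1}{8} \left(-657\right) = - \frac{3}{8} - \frac{657}{8} = - \frac{165}{2}$)
$h = \frac{959910908040}{209}$ ($h = \left(-79024 + \frac{1}{-226 + 17}\right) \left(155816 - 213936\right) = \left(-79024 + \frac{1}{-209}\right) \left(-58120\right) = \left(-79024 - \frac{1}{209}\right) \left(-58120\right) = \left(- \frac{16516017}{209}\right) \left(-58120\right) = \frac{959910908040}{209} \approx 4.5929 \cdot 10^{9}$)
$B{\left(243,-63 \right)} - h = - \frac{165}{2} - \frac{959910908040}{209} = - \frac{1919821850565}{418}$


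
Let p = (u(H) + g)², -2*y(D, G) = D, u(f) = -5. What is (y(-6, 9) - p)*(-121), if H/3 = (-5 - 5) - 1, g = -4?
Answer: 9438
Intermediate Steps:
H = -33 (H = 3*((-5 - 5) - 1) = 3*(-10 - 1) = 3*(-11) = -33)
y(D, G) = -D/2
p = 81 (p = (-5 - 4)² = (-9)² = 81)
(y(-6, 9) - p)*(-121) = (-½*(-6) - 1*81)*(-121) = (3 - 81)*(-121) = -78*(-121) = 9438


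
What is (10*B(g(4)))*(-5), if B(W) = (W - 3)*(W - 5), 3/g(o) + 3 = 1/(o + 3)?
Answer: -9801/8 ≈ -1225.1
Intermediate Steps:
g(o) = 3/(-3 + 1/(3 + o)) (g(o) = 3/(-3 + 1/(o + 3)) = 3/(-3 + 1/(3 + o)))
B(W) = (-5 + W)*(-3 + W) (B(W) = (-3 + W)*(-5 + W) = (-5 + W)*(-3 + W))
(10*B(g(4)))*(-5) = (10*(15 + (3*(-3 - 1*4)/(8 + 3*4))**2 - 24*(-3 - 1*4)/(8 + 3*4)))*(-5) = (10*(15 + (3*(-3 - 4)/(8 + 12))**2 - 24*(-3 - 4)/(8 + 12)))*(-5) = (10*(15 + (3*(-7)/20)**2 - 24*(-7)/20))*(-5) = (10*(15 + (3*(1/20)*(-7))**2 - 24*(-7)/20))*(-5) = (10*(15 + (-21/20)**2 - 8*(-21/20)))*(-5) = (10*(15 + 441/400 + 42/5))*(-5) = (10*(9801/400))*(-5) = (9801/40)*(-5) = -9801/8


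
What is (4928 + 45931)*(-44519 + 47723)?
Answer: 162952236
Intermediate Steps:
(4928 + 45931)*(-44519 + 47723) = 50859*3204 = 162952236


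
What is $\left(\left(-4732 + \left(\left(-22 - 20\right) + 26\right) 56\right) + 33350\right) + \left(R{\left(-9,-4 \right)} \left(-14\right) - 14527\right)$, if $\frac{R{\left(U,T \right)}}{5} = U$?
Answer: $13825$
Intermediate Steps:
$R{\left(U,T \right)} = 5 U$
$\left(\left(-4732 + \left(\left(-22 - 20\right) + 26\right) 56\right) + 33350\right) + \left(R{\left(-9,-4 \right)} \left(-14\right) - 14527\right) = \left(\left(-4732 + \left(\left(-22 - 20\right) + 26\right) 56\right) + 33350\right) - \left(14527 - 5 \left(-9\right) \left(-14\right)\right) = \left(\left(-4732 + \left(\left(-22 - 20\right) + 26\right) 56\right) + 33350\right) - 13897 = \left(\left(-4732 + \left(-42 + 26\right) 56\right) + 33350\right) + \left(630 - 14527\right) = \left(\left(-4732 - 896\right) + 33350\right) - 13897 = \left(-5628 + 33350\right) - 13897 = 27722 - 13897 = 13825$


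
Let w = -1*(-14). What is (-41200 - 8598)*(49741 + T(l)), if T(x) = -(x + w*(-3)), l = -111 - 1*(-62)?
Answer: -2481533936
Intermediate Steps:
w = 14
l = -49 (l = -111 + 62 = -49)
T(x) = 42 - x (T(x) = -(x + 14*(-3)) = -(x - 42) = -(-42 + x) = 42 - x)
(-41200 - 8598)*(49741 + T(l)) = (-41200 - 8598)*(49741 + (42 - 1*(-49))) = -49798*(49741 + (42 + 49)) = -49798*(49741 + 91) = -49798*49832 = -2481533936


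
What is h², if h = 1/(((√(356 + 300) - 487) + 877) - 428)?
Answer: 525/155236 + 19*√41/38809 ≈ 0.0065168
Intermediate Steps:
h = 1/(-38 + 4*√41) (h = 1/(((√656 - 487) + 877) - 428) = 1/(((4*√41 - 487) + 877) - 428) = 1/(((-487 + 4*√41) + 877) - 428) = 1/((390 + 4*√41) - 428) = 1/(-38 + 4*√41) ≈ -0.080727)
h² = (-19/394 - √41/197)²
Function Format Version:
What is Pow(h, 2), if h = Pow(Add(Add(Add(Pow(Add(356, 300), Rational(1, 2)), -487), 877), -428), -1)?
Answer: Add(Rational(525, 155236), Mul(Rational(19, 38809), Pow(41, Rational(1, 2)))) ≈ 0.0065168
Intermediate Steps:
h = Pow(Add(-38, Mul(4, Pow(41, Rational(1, 2)))), -1) (h = Pow(Add(Add(Add(Pow(656, Rational(1, 2)), -487), 877), -428), -1) = Pow(Add(Add(Add(Mul(4, Pow(41, Rational(1, 2))), -487), 877), -428), -1) = Pow(Add(Add(Add(-487, Mul(4, Pow(41, Rational(1, 2)))), 877), -428), -1) = Pow(Add(Add(390, Mul(4, Pow(41, Rational(1, 2)))), -428), -1) = Pow(Add(-38, Mul(4, Pow(41, Rational(1, 2)))), -1) ≈ -0.080727)
Pow(h, 2) = Pow(Add(Rational(-19, 394), Mul(Rational(-1, 197), Pow(41, Rational(1, 2)))), 2)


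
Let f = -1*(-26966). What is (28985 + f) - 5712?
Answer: 50239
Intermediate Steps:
f = 26966
(28985 + f) - 5712 = (28985 + 26966) - 5712 = 55951 - 5712 = 50239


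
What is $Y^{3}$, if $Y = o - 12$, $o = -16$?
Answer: $-21952$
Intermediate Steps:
$Y = -28$ ($Y = -16 - 12 = -28$)
$Y^{3} = \left(-28\right)^{3} = -21952$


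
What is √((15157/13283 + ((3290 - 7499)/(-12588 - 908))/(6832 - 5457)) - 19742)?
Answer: I*√11994272751436617147782430/24649263100 ≈ 140.5*I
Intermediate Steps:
√((15157/13283 + ((3290 - 7499)/(-12588 - 908))/(6832 - 5457)) - 19742) = √((15157*(1/13283) - 4209/(-13496)/1375) - 19742) = √((15157/13283 - 4209*(-1/13496)*(1/1375)) - 19742) = √((15157/13283 + (4209/13496)*(1/1375)) - 19742) = √((15157/13283 + 4209/18557000) - 19742) = √(281324357147/246492631000 - 19742) = √(-4865976196844853/246492631000) = I*√11994272751436617147782430/24649263100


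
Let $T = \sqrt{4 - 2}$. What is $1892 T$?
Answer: $1892 \sqrt{2} \approx 2675.7$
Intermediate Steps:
$T = \sqrt{2} \approx 1.4142$
$1892 T = 1892 \sqrt{2}$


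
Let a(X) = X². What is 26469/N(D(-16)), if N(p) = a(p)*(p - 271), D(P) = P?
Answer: -26469/73472 ≈ -0.36026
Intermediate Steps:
N(p) = p²*(-271 + p) (N(p) = p²*(p - 271) = p²*(-271 + p))
26469/N(D(-16)) = 26469/(((-16)²*(-271 - 16))) = 26469/((256*(-287))) = 26469/(-73472) = 26469*(-1/73472) = -26469/73472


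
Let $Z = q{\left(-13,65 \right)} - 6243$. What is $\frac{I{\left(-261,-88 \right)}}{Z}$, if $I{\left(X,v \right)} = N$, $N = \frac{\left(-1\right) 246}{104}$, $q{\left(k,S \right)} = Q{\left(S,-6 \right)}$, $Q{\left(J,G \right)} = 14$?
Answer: $\frac{123}{323908} \approx 0.00037974$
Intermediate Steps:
$q{\left(k,S \right)} = 14$
$N = - \frac{123}{52}$ ($N = \left(-246\right) \frac{1}{104} = - \frac{123}{52} \approx -2.3654$)
$I{\left(X,v \right)} = - \frac{123}{52}$
$Z = -6229$ ($Z = 14 - 6243 = -6229$)
$\frac{I{\left(-261,-88 \right)}}{Z} = - \frac{123}{52 \left(-6229\right)} = \left(- \frac{123}{52}\right) \left(- \frac{1}{6229}\right) = \frac{123}{323908}$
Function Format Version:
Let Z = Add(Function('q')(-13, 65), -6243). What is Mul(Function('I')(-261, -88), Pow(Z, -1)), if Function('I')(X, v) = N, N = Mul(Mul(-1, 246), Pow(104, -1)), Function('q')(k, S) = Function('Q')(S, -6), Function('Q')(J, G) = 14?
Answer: Rational(123, 323908) ≈ 0.00037974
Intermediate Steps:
Function('q')(k, S) = 14
N = Rational(-123, 52) (N = Mul(-246, Rational(1, 104)) = Rational(-123, 52) ≈ -2.3654)
Function('I')(X, v) = Rational(-123, 52)
Z = -6229 (Z = Add(14, -6243) = -6229)
Mul(Function('I')(-261, -88), Pow(Z, -1)) = Mul(Rational(-123, 52), Pow(-6229, -1)) = Mul(Rational(-123, 52), Rational(-1, 6229)) = Rational(123, 323908)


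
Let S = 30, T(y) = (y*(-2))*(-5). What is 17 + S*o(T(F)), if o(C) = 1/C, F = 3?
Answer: 18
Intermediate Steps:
T(y) = 10*y (T(y) = -2*y*(-5) = 10*y)
17 + S*o(T(F)) = 17 + 30/((10*3)) = 17 + 30/30 = 17 + 30*(1/30) = 17 + 1 = 18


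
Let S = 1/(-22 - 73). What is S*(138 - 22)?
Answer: -116/95 ≈ -1.2211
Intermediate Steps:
S = -1/95 (S = 1/(-95) = -1/95 ≈ -0.010526)
S*(138 - 22) = -(138 - 22)/95 = -1/95*116 = -116/95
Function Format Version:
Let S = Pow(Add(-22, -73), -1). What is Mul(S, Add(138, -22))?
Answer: Rational(-116, 95) ≈ -1.2211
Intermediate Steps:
S = Rational(-1, 95) (S = Pow(-95, -1) = Rational(-1, 95) ≈ -0.010526)
Mul(S, Add(138, -22)) = Mul(Rational(-1, 95), Add(138, -22)) = Mul(Rational(-1, 95), 116) = Rational(-116, 95)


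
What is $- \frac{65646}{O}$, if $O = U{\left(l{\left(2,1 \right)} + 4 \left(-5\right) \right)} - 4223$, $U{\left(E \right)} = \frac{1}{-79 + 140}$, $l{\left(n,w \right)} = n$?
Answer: $\frac{2002203}{128801} \approx 15.545$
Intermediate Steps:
$U{\left(E \right)} = \frac{1}{61}$
$O = - \frac{257602}{61}$ ($O = \frac{1}{61} - 4223 = - \frac{257602}{61} \approx -4223.0$)
$- \frac{65646}{O} = - \frac{65646}{- \frac{257602}{61}} = \left(-65646\right) \left(- \frac{61}{257602}\right) = \frac{2002203}{128801}$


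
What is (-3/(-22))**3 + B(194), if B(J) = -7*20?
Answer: -1490693/10648 ≈ -140.00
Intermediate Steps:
B(J) = -140
(-3/(-22))**3 + B(194) = (-3/(-22))**3 - 140 = (-3*(-1/22))**3 - 140 = (3/22)**3 - 140 = 27/10648 - 140 = -1490693/10648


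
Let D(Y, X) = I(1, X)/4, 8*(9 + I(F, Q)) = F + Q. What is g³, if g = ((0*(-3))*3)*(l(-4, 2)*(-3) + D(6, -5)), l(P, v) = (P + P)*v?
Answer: 0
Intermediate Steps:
l(P, v) = 2*P*v (l(P, v) = (2*P)*v = 2*P*v)
I(F, Q) = -9 + F/8 + Q/8 (I(F, Q) = -9 + (F + Q)/8 = -9 + (F/8 + Q/8) = -9 + F/8 + Q/8)
D(Y, X) = -71/32 + X/32 (D(Y, X) = (-9 + (⅛)*1 + X/8)/4 = (-9 + ⅛ + X/8)*(¼) = (-71/8 + X/8)*(¼) = -71/32 + X/32)
g = 0 (g = ((0*(-3))*3)*((2*(-4)*2)*(-3) + (-71/32 + (1/32)*(-5))) = (0*3)*(-16*(-3) + (-71/32 - 5/32)) = 0*(48 - 19/8) = 0*(365/8) = 0)
g³ = 0³ = 0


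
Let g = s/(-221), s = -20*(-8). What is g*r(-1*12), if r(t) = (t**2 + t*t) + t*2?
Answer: -42240/221 ≈ -191.13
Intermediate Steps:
s = 160
r(t) = 2*t + 2*t**2 (r(t) = (t**2 + t**2) + 2*t = 2*t**2 + 2*t = 2*t + 2*t**2)
g = -160/221 (g = 160/(-221) = 160*(-1/221) = -160/221 ≈ -0.72398)
g*r(-1*12) = -320*(-1*12)*(1 - 1*12)/221 = -320*(-12)*(1 - 12)/221 = -320*(-12)*(-11)/221 = -160/221*264 = -42240/221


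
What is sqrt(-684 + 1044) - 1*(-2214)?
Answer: 2214 + 6*sqrt(10) ≈ 2233.0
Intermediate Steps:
sqrt(-684 + 1044) - 1*(-2214) = sqrt(360) + 2214 = 6*sqrt(10) + 2214 = 2214 + 6*sqrt(10)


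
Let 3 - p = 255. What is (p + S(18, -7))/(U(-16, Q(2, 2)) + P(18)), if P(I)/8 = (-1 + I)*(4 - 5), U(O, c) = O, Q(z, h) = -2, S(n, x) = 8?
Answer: 61/38 ≈ 1.6053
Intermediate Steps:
p = -252 (p = 3 - 1*255 = 3 - 255 = -252)
P(I) = 8 - 8*I (P(I) = 8*((-1 + I)*(4 - 5)) = 8*((-1 + I)*(-1)) = 8*(1 - I) = 8 - 8*I)
(p + S(18, -7))/(U(-16, Q(2, 2)) + P(18)) = (-252 + 8)/(-16 + (8 - 8*18)) = -244/(-16 + (8 - 144)) = -244/(-16 - 136) = -244/(-152) = -244*(-1/152) = 61/38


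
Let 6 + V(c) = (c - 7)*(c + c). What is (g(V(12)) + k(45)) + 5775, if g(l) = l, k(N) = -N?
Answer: 5844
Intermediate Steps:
V(c) = -6 + 2*c*(-7 + c) (V(c) = -6 + (c - 7)*(c + c) = -6 + (-7 + c)*(2*c) = -6 + 2*c*(-7 + c))
(g(V(12)) + k(45)) + 5775 = ((-6 - 14*12 + 2*12²) - 1*45) + 5775 = ((-6 - 168 + 2*144) - 45) + 5775 = ((-6 - 168 + 288) - 45) + 5775 = (114 - 45) + 5775 = 69 + 5775 = 5844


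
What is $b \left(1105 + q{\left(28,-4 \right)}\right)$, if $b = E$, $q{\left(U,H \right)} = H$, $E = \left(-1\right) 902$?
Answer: $-993102$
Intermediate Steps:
$E = -902$
$b = -902$
$b \left(1105 + q{\left(28,-4 \right)}\right) = - 902 \left(1105 - 4\right) = \left(-902\right) 1101 = -993102$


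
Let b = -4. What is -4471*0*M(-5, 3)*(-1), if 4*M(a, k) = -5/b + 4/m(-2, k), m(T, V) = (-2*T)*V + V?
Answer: 0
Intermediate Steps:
m(T, V) = V - 2*T*V (m(T, V) = -2*T*V + V = V - 2*T*V)
M(a, k) = 5/16 + 1/(5*k) (M(a, k) = (-5/(-4) + 4/((k*(1 - 2*(-2)))))/4 = (-5*(-1/4) + 4/((k*(1 + 4))))/4 = (5/4 + 4/((k*5)))/4 = (5/4 + 4/((5*k)))/4 = (5/4 + 4*(1/(5*k)))/4 = (5/4 + 4/(5*k))/4 = 5/16 + 1/(5*k))
-4471*0*M(-5, 3)*(-1) = -4471*0*((1/80)*(16 + 25*3)/3)*(-1) = -4471*0*((1/80)*(1/3)*(16 + 75))*(-1) = -4471*0*((1/80)*(1/3)*91)*(-1) = -4471*0*(91/240)*(-1) = -0*(-1) = -4471*0 = 0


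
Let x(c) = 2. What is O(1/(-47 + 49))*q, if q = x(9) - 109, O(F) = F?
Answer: -107/2 ≈ -53.500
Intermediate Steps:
q = -107 (q = 2 - 109 = -107)
O(1/(-47 + 49))*q = -107/(-47 + 49) = -107/2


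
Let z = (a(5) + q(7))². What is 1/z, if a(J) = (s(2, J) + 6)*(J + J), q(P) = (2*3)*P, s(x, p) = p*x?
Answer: 1/40804 ≈ 2.4507e-5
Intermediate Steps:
q(P) = 6*P
a(J) = 2*J*(6 + 2*J) (a(J) = (J*2 + 6)*(J + J) = (2*J + 6)*(2*J) = (6 + 2*J)*(2*J) = 2*J*(6 + 2*J))
z = 40804 (z = (4*5*(3 + 5) + 6*7)² = (4*5*8 + 42)² = (160 + 42)² = 202² = 40804)
1/z = 1/40804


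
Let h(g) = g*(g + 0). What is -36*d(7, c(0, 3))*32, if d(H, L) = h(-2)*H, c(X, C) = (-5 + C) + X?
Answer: -32256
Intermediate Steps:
h(g) = g² (h(g) = g*g = g²)
c(X, C) = -5 + C + X
d(H, L) = 4*H (d(H, L) = (-2)²*H = 4*H)
-36*d(7, c(0, 3))*32 = -144*7*32 = -36*28*32 = -1008*32 = -32256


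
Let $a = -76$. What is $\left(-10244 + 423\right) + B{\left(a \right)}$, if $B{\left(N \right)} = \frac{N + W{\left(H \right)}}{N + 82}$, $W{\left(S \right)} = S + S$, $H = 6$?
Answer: $- \frac{29495}{3} \approx -9831.7$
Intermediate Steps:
$W{\left(S \right)} = 2 S$
$B{\left(N \right)} = \frac{12 + N}{82 + N}$ ($B{\left(N \right)} = \frac{N + 2 \cdot 6}{N + 82} = \frac{N + 12}{82 + N} = \frac{12 + N}{82 + N}$)
$\left(-10244 + 423\right) + B{\left(a \right)} = \left(-10244 + 423\right) + \frac{12 - 76}{82 - 76} = -9821 + \frac{1}{6} \left(-64\right) = -9821 - \frac{32}{3} = - \frac{29495}{3}$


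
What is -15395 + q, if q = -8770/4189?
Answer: -64498425/4189 ≈ -15397.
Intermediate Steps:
q = -8770/4189 (q = -8770*1/4189 = -8770/4189 ≈ -2.0936)
-15395 + q = -15395 - 8770/4189 = -64498425/4189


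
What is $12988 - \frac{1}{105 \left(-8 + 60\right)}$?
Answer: $\frac{70914479}{5460} \approx 12988.0$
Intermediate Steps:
$12988 - \frac{1}{105 \left(-8 + 60\right)} = 12988 - \frac{1}{105 \cdot 52} = 12988 - \frac{1}{5460} = \frac{70914479}{5460}$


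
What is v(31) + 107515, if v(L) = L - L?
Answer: 107515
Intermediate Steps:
v(L) = 0
v(31) + 107515 = 0 + 107515 = 107515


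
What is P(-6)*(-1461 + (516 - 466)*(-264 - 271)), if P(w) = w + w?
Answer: 338532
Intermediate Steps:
P(w) = 2*w
P(-6)*(-1461 + (516 - 466)*(-264 - 271)) = (2*(-6))*(-1461 + (516 - 466)*(-264 - 271)) = -12*(-1461 + 50*(-535)) = -12*(-1461 - 26750) = -12*(-28211) = 338532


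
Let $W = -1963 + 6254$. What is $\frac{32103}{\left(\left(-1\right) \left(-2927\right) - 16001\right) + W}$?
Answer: $- \frac{32103}{8783} \approx -3.6551$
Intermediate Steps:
$W = 4291$
$\frac{32103}{\left(\left(-1\right) \left(-2927\right) - 16001\right) + W} = \frac{32103}{\left(\left(-1\right) \left(-2927\right) - 16001\right) + 4291} = \frac{32103}{\left(2927 - 16001\right) + 4291} = \frac{32103}{-13074 + 4291} = \frac{32103}{-8783} = 32103 \left(- \frac{1}{8783}\right) = - \frac{32103}{8783}$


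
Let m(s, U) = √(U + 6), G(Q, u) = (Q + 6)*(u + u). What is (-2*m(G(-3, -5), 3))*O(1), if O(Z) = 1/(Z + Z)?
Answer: -3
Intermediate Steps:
G(Q, u) = 2*u*(6 + Q) (G(Q, u) = (6 + Q)*(2*u) = 2*u*(6 + Q))
m(s, U) = √(6 + U)
O(Z) = 1/(2*Z)
(-2*m(G(-3, -5), 3))*O(1) = (-2*√(6 + 3))*((½)/1) = (-2*√9)*((½)*1) = -2*3*(½) = -6*½ = -3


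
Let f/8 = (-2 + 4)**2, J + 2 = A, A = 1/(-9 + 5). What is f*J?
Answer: -72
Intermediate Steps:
A = -1/4 (A = 1/(-4) = -1/4 ≈ -0.25000)
J = -9/4 (J = -2 - 1/4 = -9/4 ≈ -2.2500)
f = 32 (f = 8*(-2 + 4)**2 = 8*2**2 = 8*4 = 32)
f*J = 32*(-9/4) = -72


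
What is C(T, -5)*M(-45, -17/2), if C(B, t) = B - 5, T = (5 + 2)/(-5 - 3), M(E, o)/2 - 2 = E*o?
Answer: -36143/8 ≈ -4517.9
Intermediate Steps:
M(E, o) = 4 + 2*E*o (M(E, o) = 4 + 2*(E*o) = 4 + 2*E*o)
T = -7/8 (T = 7/(-8) = 7*(-1/8) = -7/8 ≈ -0.87500)
C(B, t) = -5 + B
C(T, -5)*M(-45, -17/2) = (-5 - 7/8)*(4 + 2*(-45)*(-17/2)) = -47*(4 + 2*(-45)*(-17*1/2))/8 = -47*(4 + 2*(-45)*(-17/2))/8 = -47*(4 + 765)/8 = -47/8*769 = -36143/8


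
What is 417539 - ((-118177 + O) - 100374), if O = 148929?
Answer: 487161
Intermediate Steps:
417539 - ((-118177 + O) - 100374) = 417539 - ((-118177 + 148929) - 100374) = 417539 - (30752 - 100374) = 417539 - 1*(-69622) = 417539 + 69622 = 487161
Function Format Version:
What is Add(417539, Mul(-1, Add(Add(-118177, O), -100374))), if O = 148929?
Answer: 487161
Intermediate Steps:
Add(417539, Mul(-1, Add(Add(-118177, O), -100374))) = Add(417539, Mul(-1, Add(Add(-118177, 148929), -100374))) = Add(417539, Mul(-1, Add(30752, -100374))) = Add(417539, Mul(-1, -69622)) = Add(417539, 69622) = 487161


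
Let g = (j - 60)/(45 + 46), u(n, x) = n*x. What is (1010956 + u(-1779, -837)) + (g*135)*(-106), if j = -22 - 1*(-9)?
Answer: 228542719/91 ≈ 2.5115e+6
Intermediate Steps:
j = -13 (j = -22 + 9 = -13)
g = -73/91 (g = (-13 - 60)/(45 + 46) = -73/91 ≈ -0.80220)
(1010956 + u(-1779, -837)) + (g*135)*(-106) = (1010956 - 1779*(-837)) - 73/91*135*(-106) = (1010956 + 1489023) - 9855/91*(-106) = 2499979 + 1044630/91 = 228542719/91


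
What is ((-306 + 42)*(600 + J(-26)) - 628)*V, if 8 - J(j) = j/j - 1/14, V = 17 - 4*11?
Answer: 30409128/7 ≈ 4.3442e+6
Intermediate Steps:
V = -27 (V = 17 - 44 = -27)
J(j) = 99/14 (J(j) = 8 - (j/j - 1/14) = 8 - (1 - 1*1/14) = 8 - (1 - 1/14) = 8 - 1*13/14 = 8 - 13/14 = 99/14)
((-306 + 42)*(600 + J(-26)) - 628)*V = ((-306 + 42)*(600 + 99/14) - 628)*(-27) = (-264*8499/14 - 628)*(-27) = (-1121868/7 - 628)*(-27) = -1126264/7*(-27) = 30409128/7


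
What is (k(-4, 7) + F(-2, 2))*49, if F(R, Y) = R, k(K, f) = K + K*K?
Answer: 490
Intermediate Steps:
k(K, f) = K + K²
(k(-4, 7) + F(-2, 2))*49 = (-4*(1 - 4) - 2)*49 = (-4*(-3) - 2)*49 = (12 - 2)*49 = 10*49 = 490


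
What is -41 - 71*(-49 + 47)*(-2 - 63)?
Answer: -9271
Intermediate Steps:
-41 - 71*(-49 + 47)*(-2 - 63) = -41 - (-142)*(-65) = -41 - 71*130 = -41 - 9230 = -9271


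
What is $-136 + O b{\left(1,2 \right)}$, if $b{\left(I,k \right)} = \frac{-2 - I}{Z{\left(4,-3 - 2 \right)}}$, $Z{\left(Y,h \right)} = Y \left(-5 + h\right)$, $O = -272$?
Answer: $- \frac{782}{5} \approx -156.4$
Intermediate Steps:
$b{\left(I,k \right)} = \frac{1}{20} + \frac{I}{40}$ ($b{\left(I,k \right)} = \frac{-2 - I}{4 \left(-5 - 5\right)} = \frac{-2 - I}{4 \left(-10\right)} = \frac{-2 - I}{-40} = \left(-2 - I\right) \left(- \frac{1}{40}\right) = \frac{1}{20} + \frac{I}{40}$)
$-136 + O b{\left(1,2 \right)} = -136 - 272 \left(\frac{1}{20} + \frac{1}{40} \cdot 1\right) = -136 - 272 \left(\frac{1}{20} + \frac{1}{40}\right) = -136 - \frac{102}{5} = - \frac{782}{5}$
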